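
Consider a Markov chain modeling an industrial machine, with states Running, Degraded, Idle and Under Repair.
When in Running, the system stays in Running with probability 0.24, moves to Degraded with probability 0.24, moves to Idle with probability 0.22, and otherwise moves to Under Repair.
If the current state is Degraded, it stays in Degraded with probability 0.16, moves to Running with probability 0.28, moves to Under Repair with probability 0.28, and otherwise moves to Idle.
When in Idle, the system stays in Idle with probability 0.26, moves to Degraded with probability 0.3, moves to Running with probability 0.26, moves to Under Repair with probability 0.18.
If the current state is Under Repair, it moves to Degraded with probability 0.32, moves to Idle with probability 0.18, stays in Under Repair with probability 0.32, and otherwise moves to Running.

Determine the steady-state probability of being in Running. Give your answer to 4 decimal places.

0.2386

Let the stationary distribution be π with π = πP and π_1 + π_2 + π_3 + π_4 = 1.
π_1 = 0.24·π_1 + 0.28·π_2 + 0.26·π_3 + 0.18·π_4
π_2 = 0.24·π_1 + 0.16·π_2 + 0.3·π_3 + 0.32·π_4
π_3 = 0.22·π_1 + 0.28·π_2 + 0.26·π_3 + 0.18·π_4
Solving with the normalization constraint gives π = (0.2386, 0.2554, 0.2338, 0.2723).
So the stationary probability of Running is 0.2386.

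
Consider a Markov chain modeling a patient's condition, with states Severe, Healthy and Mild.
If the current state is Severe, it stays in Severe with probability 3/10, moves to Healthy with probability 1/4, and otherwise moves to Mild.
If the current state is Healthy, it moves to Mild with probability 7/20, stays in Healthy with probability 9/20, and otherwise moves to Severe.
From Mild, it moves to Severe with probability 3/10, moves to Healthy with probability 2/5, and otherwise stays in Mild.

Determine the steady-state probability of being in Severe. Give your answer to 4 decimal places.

Let the stationary distribution be π with π = πP and π_1 + π_2 + π_3 = 1.
π_1 = 0.3·π_1 + 0.2·π_2 + 0.3·π_3
π_2 = 0.25·π_1 + 0.45·π_2 + 0.4·π_3
Solving with the normalization constraint gives π = (0.2620, 0.3797, 0.3583).
So the stationary probability of Severe is 0.2620.

0.2620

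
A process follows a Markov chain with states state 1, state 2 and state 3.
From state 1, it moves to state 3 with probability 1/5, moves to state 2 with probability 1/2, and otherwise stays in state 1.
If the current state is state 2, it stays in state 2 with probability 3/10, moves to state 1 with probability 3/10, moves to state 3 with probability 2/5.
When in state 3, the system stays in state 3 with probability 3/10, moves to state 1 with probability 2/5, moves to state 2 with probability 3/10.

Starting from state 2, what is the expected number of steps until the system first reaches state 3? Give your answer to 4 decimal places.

2.9412

Let t(s) be the expected number of steps to first reach state 3 from state s, with t(state 3) = 0. Conditioning on the first step:
t(state 1) = 1 + 0.3·t(state 1) + 0.5·t(state 2)
t(state 2) = 1 + 0.3·t(state 1) + 0.3·t(state 2)
Solving: t(state 1) = 3.5294, t(state 2) = 2.9412.
Expected steps from state 2 to state 3: 2.9412.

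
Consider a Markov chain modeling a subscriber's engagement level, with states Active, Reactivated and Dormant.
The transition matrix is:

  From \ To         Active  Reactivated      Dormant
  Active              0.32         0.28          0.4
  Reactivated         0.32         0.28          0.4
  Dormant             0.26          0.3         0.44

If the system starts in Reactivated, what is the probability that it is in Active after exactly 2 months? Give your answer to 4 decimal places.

0.2960

Sum over the intermediate state after 1 month:
P = P(Reactivated→Active)·P(Active→Active) + P(Reactivated→Reactivated)·P(Reactivated→Active) + P(Reactivated→Dormant)·P(Dormant→Active)
  = 0.32×0.32 + 0.28×0.32 + 0.4×0.26
  = 0.1024 + 0.0896 + 0.1040 = 0.2960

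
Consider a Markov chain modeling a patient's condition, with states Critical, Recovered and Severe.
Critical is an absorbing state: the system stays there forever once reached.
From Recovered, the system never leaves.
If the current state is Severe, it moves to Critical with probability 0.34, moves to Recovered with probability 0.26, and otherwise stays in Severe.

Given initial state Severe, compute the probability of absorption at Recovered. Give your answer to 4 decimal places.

Let h(s) be the probability of absorption at Recovered starting from transient state s. Then h(Recovered) = 1 and h(Critical) = 0. By first-step analysis:
h(Severe) = 0.34·0 + 0.26·1 + 0.4·h(Severe)
Solving: h(Severe) = 0.4333.
Starting from Severe, the probability is 0.4333.

0.4333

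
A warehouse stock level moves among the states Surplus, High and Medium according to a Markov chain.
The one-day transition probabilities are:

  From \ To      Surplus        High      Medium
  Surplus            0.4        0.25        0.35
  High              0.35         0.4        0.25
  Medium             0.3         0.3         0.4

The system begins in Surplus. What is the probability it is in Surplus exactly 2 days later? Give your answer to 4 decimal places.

Sum over the intermediate state after 1 day:
P = P(Surplus→Surplus)·P(Surplus→Surplus) + P(Surplus→High)·P(High→Surplus) + P(Surplus→Medium)·P(Medium→Surplus)
  = 0.4×0.4 + 0.25×0.35 + 0.35×0.3
  = 0.1600 + 0.0875 + 0.1050 = 0.3525

0.3525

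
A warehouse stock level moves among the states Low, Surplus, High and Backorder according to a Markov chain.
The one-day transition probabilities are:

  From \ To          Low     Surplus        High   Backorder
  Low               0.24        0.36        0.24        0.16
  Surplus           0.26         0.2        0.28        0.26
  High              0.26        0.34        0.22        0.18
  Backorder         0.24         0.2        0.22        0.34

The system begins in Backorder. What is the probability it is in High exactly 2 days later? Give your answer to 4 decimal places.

0.2368

Propagate the distribution vector 2 days from Backorder.
After 0 days: (0.0000, 0.0000, 0.0000, 1.0000)
After 1 day: (0.2400, 0.2000, 0.2200, 0.3400)
After 2 days: (0.2484, 0.2692, 0.2368, 0.2456)
P(in High after 2 days) = 0.2368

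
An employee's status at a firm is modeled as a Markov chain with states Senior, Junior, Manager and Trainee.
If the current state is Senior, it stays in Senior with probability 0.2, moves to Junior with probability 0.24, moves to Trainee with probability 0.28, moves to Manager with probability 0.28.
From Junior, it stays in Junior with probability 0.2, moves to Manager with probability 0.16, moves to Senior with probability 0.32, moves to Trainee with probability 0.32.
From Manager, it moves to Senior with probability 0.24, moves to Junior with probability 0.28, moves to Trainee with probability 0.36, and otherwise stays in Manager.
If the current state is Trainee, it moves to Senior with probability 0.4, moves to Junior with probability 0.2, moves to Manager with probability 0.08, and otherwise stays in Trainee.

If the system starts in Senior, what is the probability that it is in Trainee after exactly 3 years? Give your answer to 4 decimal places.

0.3142

Propagate the distribution vector 3 years from Senior.
After 0 years: (1.0000, 0.0000, 0.0000, 0.0000)
After 1 year: (0.2000, 0.2400, 0.2800, 0.2800)
After 2 years: (0.2960, 0.2304, 0.1504, 0.3232)
After 3 years: (0.2983, 0.2239, 0.1636, 0.3142)
P(in Trainee after 3 years) = 0.3142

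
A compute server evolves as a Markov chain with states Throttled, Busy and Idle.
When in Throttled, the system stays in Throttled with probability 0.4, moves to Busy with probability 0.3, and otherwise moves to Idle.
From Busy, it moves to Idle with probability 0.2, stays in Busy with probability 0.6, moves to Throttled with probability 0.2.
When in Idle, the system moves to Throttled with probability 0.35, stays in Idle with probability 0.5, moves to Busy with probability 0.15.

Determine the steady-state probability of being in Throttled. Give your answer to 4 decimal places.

Let the stationary distribution be π with π = πP and π_1 + π_2 + π_3 = 1.
π_1 = 0.4·π_1 + 0.2·π_2 + 0.35·π_3
π_2 = 0.3·π_1 + 0.6·π_2 + 0.15·π_3
Solving with the normalization constraint gives π = (0.3119, 0.3578, 0.3303).
So the stationary probability of Throttled is 0.3119.

0.3119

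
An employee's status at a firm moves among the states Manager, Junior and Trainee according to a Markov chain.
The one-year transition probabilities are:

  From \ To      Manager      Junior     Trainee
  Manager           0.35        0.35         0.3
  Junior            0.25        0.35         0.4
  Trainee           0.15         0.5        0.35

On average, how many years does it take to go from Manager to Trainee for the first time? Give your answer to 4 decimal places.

Let t(s) be the expected number of years to first reach Trainee from state s, with t(Trainee) = 0. Conditioning on the first year:
t(Manager) = 1 + 0.35·t(Manager) + 0.35·t(Junior)
t(Junior) = 1 + 0.25·t(Manager) + 0.35·t(Junior)
Solving: t(Manager) = 2.9851, t(Junior) = 2.6866.
Expected years from Manager to Trainee: 2.9851.

2.9851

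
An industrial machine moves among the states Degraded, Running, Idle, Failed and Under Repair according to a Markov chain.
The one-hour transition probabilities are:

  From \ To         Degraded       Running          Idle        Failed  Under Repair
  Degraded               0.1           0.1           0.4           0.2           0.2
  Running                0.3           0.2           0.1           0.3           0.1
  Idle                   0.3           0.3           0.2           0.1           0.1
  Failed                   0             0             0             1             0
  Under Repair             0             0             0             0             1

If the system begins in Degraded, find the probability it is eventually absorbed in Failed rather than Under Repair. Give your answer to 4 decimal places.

Let h(s) be the probability of absorption at Failed starting from transient state s. Then h(Failed) = 1 and h(Under Repair) = 0. By first-step analysis:
h(Degraded) = 0.1·h(Degraded) + 0.1·h(Running) + 0.4·h(Idle) + 0.2·1 + 0.2·0
h(Running) = 0.3·h(Degraded) + 0.2·h(Running) + 0.1·h(Idle) + 0.3·1 + 0.1·0
h(Idle) = 0.3·h(Degraded) + 0.3·h(Running) + 0.2·h(Idle) + 0.1·1 + 0.1·0
Solving: h(Degraded) = 0.5513, h(Running) = 0.6538, h(Idle) = 0.5769.
Starting from Degraded, the probability is 0.5513.

0.5513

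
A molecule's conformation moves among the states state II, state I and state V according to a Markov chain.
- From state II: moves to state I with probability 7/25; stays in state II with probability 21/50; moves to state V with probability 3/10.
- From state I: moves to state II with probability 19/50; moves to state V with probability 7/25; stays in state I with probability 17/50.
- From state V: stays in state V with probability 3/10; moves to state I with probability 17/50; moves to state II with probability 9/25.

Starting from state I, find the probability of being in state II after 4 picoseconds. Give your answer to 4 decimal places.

Propagate the distribution vector 4 picoseconds from state I.
After 0 picoseconds: (0.0000, 1.0000, 0.0000)
After 1 picosecond: (0.3800, 0.3400, 0.2800)
After 2 picoseconds: (0.3896, 0.3172, 0.2932)
After 3 picoseconds: (0.3897, 0.3166, 0.2937)
After 4 picoseconds: (0.3897, 0.3166, 0.2937)
P(in state II after 4 picoseconds) = 0.3897

0.3897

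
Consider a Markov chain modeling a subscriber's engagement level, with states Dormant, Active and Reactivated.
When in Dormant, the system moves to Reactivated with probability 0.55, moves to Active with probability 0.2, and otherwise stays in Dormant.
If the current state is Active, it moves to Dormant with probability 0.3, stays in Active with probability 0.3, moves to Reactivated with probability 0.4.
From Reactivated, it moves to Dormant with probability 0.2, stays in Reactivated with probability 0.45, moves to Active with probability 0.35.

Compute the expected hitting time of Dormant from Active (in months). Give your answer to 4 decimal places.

Let t(s) be the expected number of months to first reach Dormant from state s, with t(Dormant) = 0. Conditioning on the first month:
t(Active) = 1 + 0.3·t(Active) + 0.4·t(Reactivated)
t(Reactivated) = 1 + 0.35·t(Active) + 0.45·t(Reactivated)
Solving: t(Active) = 3.8776, t(Reactivated) = 4.2857.
Expected months from Active to Dormant: 3.8776.

3.8776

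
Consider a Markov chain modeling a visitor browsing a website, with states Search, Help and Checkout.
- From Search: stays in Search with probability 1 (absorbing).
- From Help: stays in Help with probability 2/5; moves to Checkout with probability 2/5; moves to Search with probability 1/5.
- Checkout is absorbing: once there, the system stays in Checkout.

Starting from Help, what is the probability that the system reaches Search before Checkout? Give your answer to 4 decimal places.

Let h(s) be the probability of absorption at Search starting from transient state s. Then h(Search) = 1 and h(Checkout) = 0. By first-step analysis:
h(Help) = 0.2·1 + 0.4·h(Help) + 0.4·0
Solving: h(Help) = 0.3333.
Starting from Help, the probability is 0.3333.

0.3333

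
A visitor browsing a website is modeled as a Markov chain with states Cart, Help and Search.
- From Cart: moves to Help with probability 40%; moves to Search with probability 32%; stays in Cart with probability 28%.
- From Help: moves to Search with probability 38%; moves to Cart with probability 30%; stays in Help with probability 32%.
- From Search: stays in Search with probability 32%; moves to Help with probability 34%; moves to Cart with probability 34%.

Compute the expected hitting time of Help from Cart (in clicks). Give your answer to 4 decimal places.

2.6261

Let t(s) be the expected number of clicks to first reach Help from state s, with t(Help) = 0. Conditioning on the first click:
t(Cart) = 1 + 0.28·t(Cart) + 0.32·t(Search)
t(Search) = 1 + 0.34·t(Cart) + 0.32·t(Search)
Solving: t(Cart) = 2.6261, t(Search) = 2.7836.
Expected clicks from Cart to Help: 2.6261.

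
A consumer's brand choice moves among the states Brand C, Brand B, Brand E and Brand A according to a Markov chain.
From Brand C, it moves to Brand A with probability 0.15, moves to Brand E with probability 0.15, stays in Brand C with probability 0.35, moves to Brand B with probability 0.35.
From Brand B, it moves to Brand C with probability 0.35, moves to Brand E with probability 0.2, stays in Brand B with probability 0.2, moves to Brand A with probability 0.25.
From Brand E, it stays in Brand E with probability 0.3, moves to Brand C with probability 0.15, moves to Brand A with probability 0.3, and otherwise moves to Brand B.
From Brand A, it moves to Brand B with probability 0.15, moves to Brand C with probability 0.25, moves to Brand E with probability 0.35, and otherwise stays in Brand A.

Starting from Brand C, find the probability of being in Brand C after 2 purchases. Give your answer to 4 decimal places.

Propagate the distribution vector 2 purchases from Brand C.
After 0 purchases: (1.0000, 0.0000, 0.0000, 0.0000)
After 1 purchase: (0.3500, 0.3500, 0.1500, 0.1500)
After 2 purchases: (0.3050, 0.2525, 0.2200, 0.2225)
P(in Brand C after 2 purchases) = 0.3050

0.3050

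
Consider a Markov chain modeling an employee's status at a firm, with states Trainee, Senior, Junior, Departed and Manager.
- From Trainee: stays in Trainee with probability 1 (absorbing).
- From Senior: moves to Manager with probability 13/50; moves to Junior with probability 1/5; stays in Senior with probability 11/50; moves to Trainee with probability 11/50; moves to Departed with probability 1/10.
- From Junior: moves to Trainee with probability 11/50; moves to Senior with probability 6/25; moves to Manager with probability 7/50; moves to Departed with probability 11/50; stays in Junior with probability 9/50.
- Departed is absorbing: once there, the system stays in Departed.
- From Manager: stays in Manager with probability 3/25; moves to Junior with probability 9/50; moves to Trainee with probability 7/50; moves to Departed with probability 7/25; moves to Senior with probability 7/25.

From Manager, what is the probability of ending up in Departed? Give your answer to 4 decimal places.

0.5593

Let h(s) be the probability of absorption at Departed starting from transient state s. Then h(Departed) = 1 and h(Trainee) = 0. By first-step analysis:
h(Senior) = 0.22·0 + 0.22·h(Senior) + 0.2·h(Junior) + 0.1·1 + 0.26·h(Manager)
h(Junior) = 0.22·0 + 0.24·h(Senior) + 0.18·h(Junior) + 0.22·1 + 0.14·h(Manager)
h(Manager) = 0.14·0 + 0.28·h(Senior) + 0.18·h(Junior) + 0.28·1 + 0.12·h(Manager)
Solving: h(Senior) = 0.4410, h(Junior) = 0.4929, h(Manager) = 0.5593.
Starting from Manager, the probability is 0.5593.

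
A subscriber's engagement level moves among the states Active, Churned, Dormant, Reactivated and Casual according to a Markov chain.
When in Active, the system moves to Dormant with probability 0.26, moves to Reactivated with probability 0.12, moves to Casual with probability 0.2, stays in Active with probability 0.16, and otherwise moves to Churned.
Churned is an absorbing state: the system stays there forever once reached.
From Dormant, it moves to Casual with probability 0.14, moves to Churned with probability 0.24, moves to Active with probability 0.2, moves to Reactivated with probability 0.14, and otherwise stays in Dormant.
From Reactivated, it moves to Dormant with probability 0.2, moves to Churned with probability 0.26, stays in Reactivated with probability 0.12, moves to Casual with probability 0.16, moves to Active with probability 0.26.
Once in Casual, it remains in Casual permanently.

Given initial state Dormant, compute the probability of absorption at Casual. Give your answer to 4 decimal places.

0.3854

Let h(s) be the probability of absorption at Casual starting from transient state s. Then h(Casual) = 1 and h(Churned) = 0. By first-step analysis:
h(Active) = 0.16·h(Active) + 0.26·0 + 0.26·h(Dormant) + 0.12·h(Reactivated) + 0.2·1
h(Dormant) = 0.2·h(Active) + 0.24·0 + 0.28·h(Dormant) + 0.14·h(Reactivated) + 0.14·1
h(Reactivated) = 0.26·h(Active) + 0.26·0 + 0.2·h(Dormant) + 0.12·h(Reactivated) + 0.16·1
Solving: h(Active) = 0.4133, h(Dormant) = 0.3854, h(Reactivated) = 0.3915.
Starting from Dormant, the probability is 0.3854.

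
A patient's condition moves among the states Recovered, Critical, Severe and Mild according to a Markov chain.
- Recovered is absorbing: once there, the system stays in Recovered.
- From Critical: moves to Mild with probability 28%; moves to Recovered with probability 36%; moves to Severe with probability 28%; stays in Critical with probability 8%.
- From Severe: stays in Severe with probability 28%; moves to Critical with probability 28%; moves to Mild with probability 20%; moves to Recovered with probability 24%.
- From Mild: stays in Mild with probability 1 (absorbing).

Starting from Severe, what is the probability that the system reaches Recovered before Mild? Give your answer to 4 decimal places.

Let h(s) be the probability of absorption at Recovered starting from transient state s. Then h(Recovered) = 1 and h(Mild) = 0. By first-step analysis:
h(Critical) = 0.36·1 + 0.08·h(Critical) + 0.28·h(Severe) + 0.28·0
h(Severe) = 0.24·1 + 0.28·h(Critical) + 0.28·h(Severe) + 0.2·0
Solving: h(Critical) = 0.5589, h(Severe) = 0.5507.
Starting from Severe, the probability is 0.5507.

0.5507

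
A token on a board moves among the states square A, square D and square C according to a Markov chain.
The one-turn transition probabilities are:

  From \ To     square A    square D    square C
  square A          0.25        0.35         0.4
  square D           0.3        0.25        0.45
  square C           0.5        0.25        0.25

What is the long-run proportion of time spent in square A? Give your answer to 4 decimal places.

Let the stationary distribution be π with π = πP and π_1 + π_2 + π_3 = 1.
π_1 = 0.25·π_1 + 0.3·π_2 + 0.5·π_3
π_2 = 0.35·π_1 + 0.25·π_2 + 0.25·π_3
Solving with the normalization constraint gives π = (0.3543, 0.2854, 0.3602).
So the stationary probability of square A is 0.3543.

0.3543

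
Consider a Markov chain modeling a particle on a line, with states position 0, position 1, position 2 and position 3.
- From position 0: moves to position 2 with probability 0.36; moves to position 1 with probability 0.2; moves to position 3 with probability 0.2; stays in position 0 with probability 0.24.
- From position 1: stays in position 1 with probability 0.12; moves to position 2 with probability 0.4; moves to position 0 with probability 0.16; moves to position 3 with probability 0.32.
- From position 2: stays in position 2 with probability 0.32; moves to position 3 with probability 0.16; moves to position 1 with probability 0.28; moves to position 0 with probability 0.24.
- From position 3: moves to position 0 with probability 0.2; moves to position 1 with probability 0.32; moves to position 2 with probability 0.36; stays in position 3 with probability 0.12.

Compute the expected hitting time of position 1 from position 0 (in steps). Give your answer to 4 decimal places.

4.0262

Let t(s) be the expected number of steps to first reach position 1 from state s, with t(position 1) = 0. Conditioning on the first step:
t(position 0) = 1 + 0.24·t(position 0) + 0.36·t(position 2) + 0.2·t(position 3)
t(position 2) = 1 + 0.24·t(position 0) + 0.32·t(position 2) + 0.16·t(position 3)
t(position 3) = 1 + 0.2·t(position 0) + 0.36·t(position 2) + 0.12·t(position 3)
Solving: t(position 0) = 4.0262, t(position 2) = 3.7337, t(position 3) = 3.5788.
Expected steps from position 0 to position 1: 4.0262.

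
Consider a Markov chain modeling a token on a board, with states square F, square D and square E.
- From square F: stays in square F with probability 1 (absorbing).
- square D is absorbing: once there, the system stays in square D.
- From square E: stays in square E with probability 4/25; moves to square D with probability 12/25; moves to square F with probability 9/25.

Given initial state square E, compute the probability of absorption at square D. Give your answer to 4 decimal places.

Let h(s) be the probability of absorption at square D starting from transient state s. Then h(square D) = 1 and h(square F) = 0. By first-step analysis:
h(square E) = 0.36·0 + 0.48·1 + 0.16·h(square E)
Solving: h(square E) = 0.5714.
Starting from square E, the probability is 0.5714.

0.5714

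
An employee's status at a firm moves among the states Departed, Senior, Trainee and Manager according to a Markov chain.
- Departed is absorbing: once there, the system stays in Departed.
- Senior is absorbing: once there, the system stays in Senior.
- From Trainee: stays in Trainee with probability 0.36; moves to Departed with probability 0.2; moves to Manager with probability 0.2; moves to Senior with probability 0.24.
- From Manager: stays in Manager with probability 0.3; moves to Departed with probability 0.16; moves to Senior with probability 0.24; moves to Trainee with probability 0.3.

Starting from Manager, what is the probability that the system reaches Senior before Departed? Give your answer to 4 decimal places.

0.5814

Let h(s) be the probability of absorption at Senior starting from transient state s. Then h(Senior) = 1 and h(Departed) = 0. By first-step analysis:
h(Trainee) = 0.2·0 + 0.24·1 + 0.36·h(Trainee) + 0.2·h(Manager)
h(Manager) = 0.16·0 + 0.24·1 + 0.3·h(Trainee) + 0.3·h(Manager)
Solving: h(Trainee) = 0.5567, h(Manager) = 0.5814.
Starting from Manager, the probability is 0.5814.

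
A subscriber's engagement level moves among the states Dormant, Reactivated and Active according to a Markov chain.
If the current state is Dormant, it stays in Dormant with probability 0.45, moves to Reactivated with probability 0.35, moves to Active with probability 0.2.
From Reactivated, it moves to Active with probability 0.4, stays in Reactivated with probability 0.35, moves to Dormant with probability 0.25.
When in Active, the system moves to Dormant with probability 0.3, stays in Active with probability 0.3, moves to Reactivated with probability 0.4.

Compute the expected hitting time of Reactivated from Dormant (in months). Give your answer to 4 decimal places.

Let t(s) be the expected number of months to first reach Reactivated from state s, with t(Reactivated) = 0. Conditioning on the first month:
t(Dormant) = 1 + 0.45·t(Dormant) + 0.2·t(Active)
t(Active) = 1 + 0.3·t(Dormant) + 0.3·t(Active)
Solving: t(Dormant) = 2.7692, t(Active) = 2.6154.
Expected months from Dormant to Reactivated: 2.7692.

2.7692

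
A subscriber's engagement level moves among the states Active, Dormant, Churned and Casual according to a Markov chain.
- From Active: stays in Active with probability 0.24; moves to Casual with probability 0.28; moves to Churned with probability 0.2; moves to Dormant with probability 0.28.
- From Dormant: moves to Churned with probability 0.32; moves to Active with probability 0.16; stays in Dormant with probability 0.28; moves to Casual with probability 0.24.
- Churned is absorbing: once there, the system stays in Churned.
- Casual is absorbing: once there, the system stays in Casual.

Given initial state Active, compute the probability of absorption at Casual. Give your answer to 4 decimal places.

0.5350

Let h(s) be the probability of absorption at Casual starting from transient state s. Then h(Casual) = 1 and h(Churned) = 0. By first-step analysis:
h(Active) = 0.24·h(Active) + 0.28·h(Dormant) + 0.2·0 + 0.28·1
h(Dormant) = 0.16·h(Active) + 0.28·h(Dormant) + 0.32·0 + 0.24·1
Solving: h(Active) = 0.5350, h(Dormant) = 0.4522.
Starting from Active, the probability is 0.5350.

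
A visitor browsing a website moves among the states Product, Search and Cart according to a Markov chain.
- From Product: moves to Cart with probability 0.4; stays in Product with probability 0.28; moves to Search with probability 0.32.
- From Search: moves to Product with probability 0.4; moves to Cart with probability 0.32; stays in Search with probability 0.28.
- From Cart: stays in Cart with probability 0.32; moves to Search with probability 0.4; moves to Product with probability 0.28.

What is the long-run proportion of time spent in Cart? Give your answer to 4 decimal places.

0.3456

Let the stationary distribution be π with π = πP and π_1 + π_2 + π_3 = 1.
π_1 = 0.28·π_1 + 0.4·π_2 + 0.28·π_3
π_2 = 0.32·π_1 + 0.28·π_2 + 0.4·π_3
Solving with the normalization constraint gives π = (0.3201, 0.3343, 0.3456).
So the stationary probability of Cart is 0.3456.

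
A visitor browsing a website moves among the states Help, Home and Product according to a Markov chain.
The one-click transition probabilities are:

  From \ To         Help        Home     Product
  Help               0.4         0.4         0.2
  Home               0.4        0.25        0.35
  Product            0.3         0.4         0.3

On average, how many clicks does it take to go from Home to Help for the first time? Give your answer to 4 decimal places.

2.7273

Let t(s) be the expected number of clicks to first reach Help from state s, with t(Help) = 0. Conditioning on the first click:
t(Home) = 1 + 0.25·t(Home) + 0.35·t(Product)
t(Product) = 1 + 0.4·t(Home) + 0.3·t(Product)
Solving: t(Home) = 2.7273, t(Product) = 2.9870.
Expected clicks from Home to Help: 2.7273.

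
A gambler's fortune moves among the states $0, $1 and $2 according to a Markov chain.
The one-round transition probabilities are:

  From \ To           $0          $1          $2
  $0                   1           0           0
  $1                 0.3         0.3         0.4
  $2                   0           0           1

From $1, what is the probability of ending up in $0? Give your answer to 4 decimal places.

Let h(s) be the probability of absorption at $0 starting from transient state s. Then h($0) = 1 and h($2) = 0. By first-step analysis:
h($1) = 0.3·1 + 0.3·h($1) + 0.4·0
Solving: h($1) = 0.4286.
Starting from $1, the probability is 0.4286.

0.4286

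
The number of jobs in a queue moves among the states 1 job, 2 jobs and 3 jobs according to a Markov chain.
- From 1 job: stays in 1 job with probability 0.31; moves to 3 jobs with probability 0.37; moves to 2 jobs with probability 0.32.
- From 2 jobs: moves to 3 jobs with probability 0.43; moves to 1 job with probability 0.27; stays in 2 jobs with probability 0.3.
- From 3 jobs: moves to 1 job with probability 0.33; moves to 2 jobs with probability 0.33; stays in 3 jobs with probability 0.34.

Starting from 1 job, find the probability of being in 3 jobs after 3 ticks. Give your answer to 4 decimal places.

Propagate the distribution vector 3 ticks from 1 job.
After 0 ticks: (1.0000, 0.0000, 0.0000)
After 1 tick: (0.3100, 0.3200, 0.3700)
After 2 ticks: (0.3046, 0.3173, 0.3781)
After 3 ticks: (0.3049, 0.3174, 0.3777)
P(in 3 jobs after 3 ticks) = 0.3777

0.3777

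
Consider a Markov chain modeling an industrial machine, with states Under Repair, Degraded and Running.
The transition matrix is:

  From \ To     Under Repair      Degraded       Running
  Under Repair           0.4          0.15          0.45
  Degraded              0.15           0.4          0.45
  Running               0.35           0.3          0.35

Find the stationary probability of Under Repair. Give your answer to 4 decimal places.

Let the stationary distribution be π with π = πP and π_1 + π_2 + π_3 = 1.
π_1 = 0.4·π_1 + 0.15·π_2 + 0.35·π_3
π_2 = 0.15·π_1 + 0.4·π_2 + 0.3·π_3
Solving with the normalization constraint gives π = (0.3091, 0.2818, 0.4091).
So the stationary probability of Under Repair is 0.3091.

0.3091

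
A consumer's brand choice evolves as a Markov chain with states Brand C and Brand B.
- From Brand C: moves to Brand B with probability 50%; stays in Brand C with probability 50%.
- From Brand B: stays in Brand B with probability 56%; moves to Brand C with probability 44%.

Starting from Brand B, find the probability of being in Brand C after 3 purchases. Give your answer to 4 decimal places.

0.4680

Propagate the distribution vector 3 purchases from Brand B.
After 0 purchases: (0.0000, 1.0000)
After 1 purchase: (0.4400, 0.5600)
After 2 purchases: (0.4664, 0.5336)
After 3 purchases: (0.4680, 0.5320)
P(in Brand C after 3 purchases) = 0.4680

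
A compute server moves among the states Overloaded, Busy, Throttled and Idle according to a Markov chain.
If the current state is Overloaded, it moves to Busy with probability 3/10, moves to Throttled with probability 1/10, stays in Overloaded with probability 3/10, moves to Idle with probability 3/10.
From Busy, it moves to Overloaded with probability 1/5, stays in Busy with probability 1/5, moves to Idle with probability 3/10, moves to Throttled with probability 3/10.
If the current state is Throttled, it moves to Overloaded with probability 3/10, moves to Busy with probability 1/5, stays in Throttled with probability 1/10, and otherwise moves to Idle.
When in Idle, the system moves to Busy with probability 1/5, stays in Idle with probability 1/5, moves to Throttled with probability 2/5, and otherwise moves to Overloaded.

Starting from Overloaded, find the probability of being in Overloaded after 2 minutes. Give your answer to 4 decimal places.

Propagate the distribution vector 2 minutes from Overloaded.
After 0 minutes: (1.0000, 0.0000, 0.0000, 0.0000)
After 1 minute: (0.3000, 0.3000, 0.1000, 0.3000)
After 2 minutes: (0.2400, 0.2300, 0.2500, 0.2800)
P(in Overloaded after 2 minutes) = 0.2400

0.2400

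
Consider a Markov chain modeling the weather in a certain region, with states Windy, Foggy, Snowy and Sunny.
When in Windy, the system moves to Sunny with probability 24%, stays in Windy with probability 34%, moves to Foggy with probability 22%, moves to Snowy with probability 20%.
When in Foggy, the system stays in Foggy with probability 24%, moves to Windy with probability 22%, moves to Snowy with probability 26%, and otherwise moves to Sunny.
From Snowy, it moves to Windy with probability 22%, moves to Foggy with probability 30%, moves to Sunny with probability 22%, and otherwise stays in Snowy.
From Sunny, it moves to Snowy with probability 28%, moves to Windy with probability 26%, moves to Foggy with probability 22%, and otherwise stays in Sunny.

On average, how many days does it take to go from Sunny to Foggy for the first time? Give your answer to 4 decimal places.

4.1622

Let t(s) be the expected number of days to first reach Foggy from state s, with t(Foggy) = 0. Conditioning on the first day:
t(Windy) = 1 + 0.34·t(Windy) + 0.2·t(Snowy) + 0.24·t(Sunny)
t(Snowy) = 1 + 0.22·t(Windy) + 0.26·t(Snowy) + 0.22·t(Sunny)
t(Sunny) = 1 + 0.26·t(Windy) + 0.28·t(Snowy) + 0.24·t(Sunny)
Solving: t(Windy) = 4.1907, t(Snowy) = 3.8347, t(Sunny) = 4.1622.
Expected days from Sunny to Foggy: 4.1622.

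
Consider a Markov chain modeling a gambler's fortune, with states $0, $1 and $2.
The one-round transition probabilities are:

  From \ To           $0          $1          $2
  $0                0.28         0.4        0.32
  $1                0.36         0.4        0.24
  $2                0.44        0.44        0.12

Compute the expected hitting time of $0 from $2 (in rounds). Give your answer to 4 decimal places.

Let t(s) be the expected number of rounds to first reach $0 from state s, with t($0) = 0. Conditioning on the first round:
t($1) = 1 + 0.4·t($1) + 0.24·t($2)
t($2) = 1 + 0.44·t($1) + 0.12·t($2)
Solving: t($1) = 2.6515, t($2) = 2.4621.
Expected rounds from $2 to $0: 2.4621.

2.4621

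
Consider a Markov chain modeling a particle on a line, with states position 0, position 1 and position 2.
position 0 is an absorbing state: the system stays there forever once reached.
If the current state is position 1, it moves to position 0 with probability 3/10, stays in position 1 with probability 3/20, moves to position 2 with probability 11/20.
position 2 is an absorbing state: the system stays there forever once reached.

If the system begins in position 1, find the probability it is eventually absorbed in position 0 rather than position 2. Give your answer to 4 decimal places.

0.3529

Let h(s) be the probability of absorption at position 0 starting from transient state s. Then h(position 0) = 1 and h(position 2) = 0. By first-step analysis:
h(position 1) = 0.3·1 + 0.15·h(position 1) + 0.55·0
Solving: h(position 1) = 0.3529.
Starting from position 1, the probability is 0.3529.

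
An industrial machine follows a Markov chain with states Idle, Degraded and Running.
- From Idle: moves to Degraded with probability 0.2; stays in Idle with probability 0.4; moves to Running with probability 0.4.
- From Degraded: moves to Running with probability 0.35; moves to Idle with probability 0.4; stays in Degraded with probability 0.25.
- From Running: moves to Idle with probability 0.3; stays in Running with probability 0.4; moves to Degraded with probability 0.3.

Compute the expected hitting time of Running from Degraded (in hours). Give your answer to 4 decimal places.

Let t(s) be the expected number of hours to first reach Running from state s, with t(Running) = 0. Conditioning on the first hour:
t(Idle) = 1 + 0.4·t(Idle) + 0.2·t(Degraded)
t(Degraded) = 1 + 0.4·t(Idle) + 0.25·t(Degraded)
Solving: t(Idle) = 2.5676, t(Degraded) = 2.7027.
Expected hours from Degraded to Running: 2.7027.

2.7027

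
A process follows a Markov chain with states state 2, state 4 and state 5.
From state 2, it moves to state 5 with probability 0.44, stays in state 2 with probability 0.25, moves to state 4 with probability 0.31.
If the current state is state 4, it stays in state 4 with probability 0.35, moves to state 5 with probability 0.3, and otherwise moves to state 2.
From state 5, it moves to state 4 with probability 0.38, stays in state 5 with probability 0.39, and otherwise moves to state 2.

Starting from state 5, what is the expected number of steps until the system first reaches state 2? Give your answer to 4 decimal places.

Let t(s) be the expected number of steps to first reach state 2 from state s, with t(state 2) = 0. Conditioning on the first step:
t(state 4) = 1 + 0.35·t(state 4) + 0.3·t(state 5)
t(state 5) = 1 + 0.38·t(state 4) + 0.39·t(state 5)
Solving: t(state 4) = 3.2212, t(state 5) = 3.6460.
Expected steps from state 5 to state 2: 3.6460.

3.6460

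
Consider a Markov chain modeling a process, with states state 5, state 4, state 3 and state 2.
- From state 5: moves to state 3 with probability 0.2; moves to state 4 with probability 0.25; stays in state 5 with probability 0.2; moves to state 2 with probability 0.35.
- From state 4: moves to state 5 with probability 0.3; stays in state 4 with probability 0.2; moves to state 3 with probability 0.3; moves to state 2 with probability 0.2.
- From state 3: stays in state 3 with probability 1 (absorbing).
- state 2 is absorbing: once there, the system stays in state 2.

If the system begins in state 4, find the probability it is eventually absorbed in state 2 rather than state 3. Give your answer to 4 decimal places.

0.4690

Let h(s) be the probability of absorption at state 2 starting from transient state s. Then h(state 2) = 1 and h(state 3) = 0. By first-step analysis:
h(state 5) = 0.2·h(state 5) + 0.25·h(state 4) + 0.2·0 + 0.35·1
h(state 4) = 0.3·h(state 5) + 0.2·h(state 4) + 0.3·0 + 0.2·1
Solving: h(state 5) = 0.5841, h(state 4) = 0.4690.
Starting from state 4, the probability is 0.4690.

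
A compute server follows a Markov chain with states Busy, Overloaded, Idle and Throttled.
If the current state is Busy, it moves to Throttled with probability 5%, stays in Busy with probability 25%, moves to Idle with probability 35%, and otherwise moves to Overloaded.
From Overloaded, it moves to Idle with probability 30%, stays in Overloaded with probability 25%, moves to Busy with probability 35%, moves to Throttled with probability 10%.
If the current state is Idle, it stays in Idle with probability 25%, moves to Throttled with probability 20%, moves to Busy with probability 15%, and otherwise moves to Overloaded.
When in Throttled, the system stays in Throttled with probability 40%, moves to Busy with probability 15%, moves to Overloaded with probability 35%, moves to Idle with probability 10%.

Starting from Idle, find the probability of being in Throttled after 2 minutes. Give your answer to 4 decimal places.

Propagate the distribution vector 2 minutes from Idle.
After 0 minutes: (0.0000, 0.0000, 1.0000, 0.0000)
After 1 minute: (0.1500, 0.4000, 0.2500, 0.2000)
After 2 minutes: (0.2450, 0.3225, 0.2550, 0.1775)
P(in Throttled after 2 minutes) = 0.1775

0.1775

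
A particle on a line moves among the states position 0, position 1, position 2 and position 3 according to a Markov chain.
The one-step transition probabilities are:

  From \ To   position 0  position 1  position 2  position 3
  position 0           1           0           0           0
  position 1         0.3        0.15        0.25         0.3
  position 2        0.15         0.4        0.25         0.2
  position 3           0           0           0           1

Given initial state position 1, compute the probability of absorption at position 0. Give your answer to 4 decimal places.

0.4884

Let h(s) be the probability of absorption at position 0 starting from transient state s. Then h(position 0) = 1 and h(position 3) = 0. By first-step analysis:
h(position 1) = 0.3·1 + 0.15·h(position 1) + 0.25·h(position 2) + 0.3·0
h(position 2) = 0.15·1 + 0.4·h(position 1) + 0.25·h(position 2) + 0.2·0
Solving: h(position 1) = 0.4884, h(position 2) = 0.4605.
Starting from position 1, the probability is 0.4884.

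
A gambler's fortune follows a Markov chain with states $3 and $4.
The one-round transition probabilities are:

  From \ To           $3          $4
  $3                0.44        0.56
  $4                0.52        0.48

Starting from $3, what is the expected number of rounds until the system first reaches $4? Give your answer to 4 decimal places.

Let t(s) be the expected number of rounds to first reach $4 from state s, with t($4) = 0. Conditioning on the first round:
t($3) = 1 + 0.44·t($3)
Solving: t($3) = 1.7857.
Expected rounds from $3 to $4: 1.7857.

1.7857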